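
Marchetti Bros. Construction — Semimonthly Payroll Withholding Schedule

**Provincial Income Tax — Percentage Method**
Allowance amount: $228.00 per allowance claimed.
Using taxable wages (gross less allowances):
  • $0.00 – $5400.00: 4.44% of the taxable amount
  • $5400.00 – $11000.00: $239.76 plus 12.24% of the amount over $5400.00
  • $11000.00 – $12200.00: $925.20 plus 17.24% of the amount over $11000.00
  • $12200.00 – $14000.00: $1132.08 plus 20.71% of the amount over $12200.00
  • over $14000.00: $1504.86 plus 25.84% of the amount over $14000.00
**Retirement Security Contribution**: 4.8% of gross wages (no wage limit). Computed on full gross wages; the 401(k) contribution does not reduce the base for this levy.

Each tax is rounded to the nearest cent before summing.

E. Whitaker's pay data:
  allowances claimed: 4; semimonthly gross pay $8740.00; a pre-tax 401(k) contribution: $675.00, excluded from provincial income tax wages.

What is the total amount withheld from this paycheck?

$873.85

Provincial Income Tax: taxable = $8740.00 − $675.00 − 4×$228.00 = $7153.00
  $239.76 + 12.24% × ($7153.00 − $5400.00) = $239.76 + 12.24% × $1753.00 = $454.33
Retirement Security Contribution: 4.8% × $8740.00 = $419.52
Total: $454.33 + $419.52 = $873.85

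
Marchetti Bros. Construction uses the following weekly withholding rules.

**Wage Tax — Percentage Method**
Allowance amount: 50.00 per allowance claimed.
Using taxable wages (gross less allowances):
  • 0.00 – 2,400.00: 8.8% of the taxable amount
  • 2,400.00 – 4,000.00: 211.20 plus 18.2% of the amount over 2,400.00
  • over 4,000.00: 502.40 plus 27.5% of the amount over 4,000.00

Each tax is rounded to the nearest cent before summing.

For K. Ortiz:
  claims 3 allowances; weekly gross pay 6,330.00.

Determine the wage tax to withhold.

1,101.90

Wage Tax: taxable = 6,330.00 − 3×50.00 = 6,180.00
  502.40 + 27.5% × (6,180.00 − 4,000.00) = 502.40 + 27.5% × 2,180.00 = 1,101.90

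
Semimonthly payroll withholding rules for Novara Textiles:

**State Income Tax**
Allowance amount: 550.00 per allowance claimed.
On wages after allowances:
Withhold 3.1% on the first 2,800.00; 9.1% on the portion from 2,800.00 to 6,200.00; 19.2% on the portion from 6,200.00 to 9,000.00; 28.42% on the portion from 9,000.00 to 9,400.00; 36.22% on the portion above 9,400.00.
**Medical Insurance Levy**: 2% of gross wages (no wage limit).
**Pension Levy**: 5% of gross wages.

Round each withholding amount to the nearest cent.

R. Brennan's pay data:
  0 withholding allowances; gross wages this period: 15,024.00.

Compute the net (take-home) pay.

State Income Tax: taxable = 15,024.00
  1,047.48 + 36.22% × (15,024.00 − 9,400.00) = 1,047.48 + 36.22% × 5,624.00 = 3,084.49
Medical Insurance Levy: 2% × 15,024.00 = 300.48
Pension Levy: 5% × 15,024.00 = 751.20
Total withheld: 3,084.49 + 300.48 + 751.20 = 4,136.17
Net pay: 15,024.00 − 4,136.17 = 10,887.83

10,887.83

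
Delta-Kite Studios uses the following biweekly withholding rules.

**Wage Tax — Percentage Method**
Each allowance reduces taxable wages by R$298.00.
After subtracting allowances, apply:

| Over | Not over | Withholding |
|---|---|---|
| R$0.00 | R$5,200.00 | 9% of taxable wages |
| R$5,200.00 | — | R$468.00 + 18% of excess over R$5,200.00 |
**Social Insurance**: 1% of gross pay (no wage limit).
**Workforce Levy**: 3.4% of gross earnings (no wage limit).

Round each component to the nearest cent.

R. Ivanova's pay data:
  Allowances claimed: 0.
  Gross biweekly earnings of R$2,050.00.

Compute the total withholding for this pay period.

Wage Tax: taxable = R$2,050.00
  9% × R$2,050.00 = R$184.50
Social Insurance: 1% × R$2,050.00 = R$20.50
Workforce Levy: 3.4% × R$2,050.00 = R$69.70
Total: R$184.50 + R$20.50 + R$69.70 = R$274.70

R$274.70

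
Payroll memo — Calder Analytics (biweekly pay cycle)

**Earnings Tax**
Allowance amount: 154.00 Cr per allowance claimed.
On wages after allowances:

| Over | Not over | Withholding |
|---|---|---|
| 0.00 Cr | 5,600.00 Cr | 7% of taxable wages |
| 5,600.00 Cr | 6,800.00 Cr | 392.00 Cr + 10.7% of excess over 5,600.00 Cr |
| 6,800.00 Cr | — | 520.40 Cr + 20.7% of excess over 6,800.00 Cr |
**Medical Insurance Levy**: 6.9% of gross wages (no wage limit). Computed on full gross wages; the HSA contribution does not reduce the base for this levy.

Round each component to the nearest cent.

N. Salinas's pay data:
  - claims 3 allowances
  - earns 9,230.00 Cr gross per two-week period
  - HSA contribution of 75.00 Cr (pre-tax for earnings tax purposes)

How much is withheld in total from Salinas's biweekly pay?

Earnings Tax: taxable = 9,230.00 Cr − 75.00 Cr − 3×154.00 Cr = 8,693.00 Cr
  520.40 Cr + 20.7% × (8,693.00 Cr − 6,800.00 Cr) = 520.40 Cr + 20.7% × 1,893.00 Cr = 912.25 Cr
Medical Insurance Levy: 6.9% × 9,230.00 Cr = 636.87 Cr
Total: 912.25 Cr + 636.87 Cr = 1,549.12 Cr

1,549.12 Cr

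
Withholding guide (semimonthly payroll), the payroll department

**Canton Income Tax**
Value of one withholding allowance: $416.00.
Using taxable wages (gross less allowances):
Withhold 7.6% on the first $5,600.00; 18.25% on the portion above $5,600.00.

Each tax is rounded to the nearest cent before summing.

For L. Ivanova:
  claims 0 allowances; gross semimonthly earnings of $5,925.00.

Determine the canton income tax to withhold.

Canton Income Tax: taxable = $5,925.00
  $425.60 + 18.25% × ($5,925.00 − $5,600.00) = $425.60 + 18.25% × $325.00 = $484.91

$484.91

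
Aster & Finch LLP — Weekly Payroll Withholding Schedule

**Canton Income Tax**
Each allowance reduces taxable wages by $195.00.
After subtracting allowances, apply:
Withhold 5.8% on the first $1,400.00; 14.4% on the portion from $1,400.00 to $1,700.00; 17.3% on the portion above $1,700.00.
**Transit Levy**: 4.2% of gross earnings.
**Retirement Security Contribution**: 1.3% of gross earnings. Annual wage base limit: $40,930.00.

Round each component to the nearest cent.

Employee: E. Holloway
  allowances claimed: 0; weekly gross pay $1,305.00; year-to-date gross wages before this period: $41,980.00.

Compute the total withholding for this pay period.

Canton Income Tax: taxable = $1,305.00
  5.8% × $1,305.00 = $75.69
Transit Levy: 4.2% × $1,305.00 = $54.81
Retirement Security Contribution: YTD $41,980.00 ≥ cap $40,930.00 → $0.00
Total: $75.69 + $54.81 + $0.00 = $130.50

$130.50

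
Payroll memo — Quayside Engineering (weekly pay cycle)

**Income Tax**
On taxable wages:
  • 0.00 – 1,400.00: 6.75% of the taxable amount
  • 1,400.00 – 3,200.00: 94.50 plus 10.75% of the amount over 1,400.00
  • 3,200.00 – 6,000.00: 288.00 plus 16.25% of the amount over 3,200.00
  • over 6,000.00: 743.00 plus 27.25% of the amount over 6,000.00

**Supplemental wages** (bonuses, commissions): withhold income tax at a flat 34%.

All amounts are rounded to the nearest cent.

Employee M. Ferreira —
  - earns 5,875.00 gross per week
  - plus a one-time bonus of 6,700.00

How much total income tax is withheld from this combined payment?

Income Tax: taxable = 5,875.00
  288.00 + 16.25% × (5,875.00 − 3,200.00) = 288.00 + 16.25% × 2,675.00 = 722.69
Supplemental (34% flat on bonus): 34% × 6,700.00 = 2,278.00
Total income tax: 722.69 + 2,278.00 = 3,000.69

3,000.69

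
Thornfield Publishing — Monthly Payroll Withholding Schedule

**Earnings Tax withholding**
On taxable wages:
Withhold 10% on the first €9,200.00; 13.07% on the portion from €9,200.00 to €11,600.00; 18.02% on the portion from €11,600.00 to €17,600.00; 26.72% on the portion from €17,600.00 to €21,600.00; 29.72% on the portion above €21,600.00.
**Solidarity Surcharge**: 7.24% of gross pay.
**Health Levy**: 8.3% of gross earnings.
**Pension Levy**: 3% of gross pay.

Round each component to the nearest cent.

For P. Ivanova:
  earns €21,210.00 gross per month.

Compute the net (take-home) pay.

€13,998.20

Earnings Tax: taxable = €21,210.00
  €2,314.88 + 26.72% × (€21,210.00 − €17,600.00) = €2,314.88 + 26.72% × €3,610.00 = €3,279.47
Solidarity Surcharge: 7.24% × €21,210.00 = €1,535.60
Health Levy: 8.3% × €21,210.00 = €1,760.43
Pension Levy: 3% × €21,210.00 = €636.30
Total withheld: €3,279.47 + €1,535.60 + €1,760.43 + €636.30 = €7,211.80
Net pay: €21,210.00 − €7,211.80 = €13,998.20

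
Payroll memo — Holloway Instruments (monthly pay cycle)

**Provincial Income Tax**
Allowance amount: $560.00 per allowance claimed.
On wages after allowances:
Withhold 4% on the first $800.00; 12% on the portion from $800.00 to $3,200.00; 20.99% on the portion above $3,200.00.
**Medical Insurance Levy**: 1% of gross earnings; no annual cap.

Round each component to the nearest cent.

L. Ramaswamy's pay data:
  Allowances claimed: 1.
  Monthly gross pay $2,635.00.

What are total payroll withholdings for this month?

Provincial Income Tax: taxable = $2,635.00 − 1×$560.00 = $2,075.00
  $32.00 + 12% × ($2,075.00 − $800.00) = $32.00 + 12% × $1,275.00 = $185.00
Medical Insurance Levy: 1% × $2,635.00 = $26.35
Total: $185.00 + $26.35 = $211.35

$211.35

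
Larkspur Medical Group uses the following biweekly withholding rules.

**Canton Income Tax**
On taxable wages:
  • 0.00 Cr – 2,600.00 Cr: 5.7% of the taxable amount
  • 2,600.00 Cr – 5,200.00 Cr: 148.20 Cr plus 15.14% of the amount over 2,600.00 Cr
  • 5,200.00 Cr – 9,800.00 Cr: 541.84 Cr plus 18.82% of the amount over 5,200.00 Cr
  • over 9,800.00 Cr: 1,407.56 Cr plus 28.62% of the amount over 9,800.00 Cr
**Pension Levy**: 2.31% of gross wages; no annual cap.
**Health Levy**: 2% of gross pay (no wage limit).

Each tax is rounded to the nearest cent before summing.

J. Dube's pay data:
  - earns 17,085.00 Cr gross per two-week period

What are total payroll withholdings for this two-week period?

Canton Income Tax: taxable = 17,085.00 Cr
  1,407.56 Cr + 28.62% × (17,085.00 Cr − 9,800.00 Cr) = 1,407.56 Cr + 28.62% × 7,285.00 Cr = 3,492.53 Cr
Pension Levy: 2.31% × 17,085.00 Cr = 394.66 Cr
Health Levy: 2% × 17,085.00 Cr = 341.70 Cr
Total: 3,492.53 Cr + 394.66 Cr + 341.70 Cr = 4,228.89 Cr

4,228.89 Cr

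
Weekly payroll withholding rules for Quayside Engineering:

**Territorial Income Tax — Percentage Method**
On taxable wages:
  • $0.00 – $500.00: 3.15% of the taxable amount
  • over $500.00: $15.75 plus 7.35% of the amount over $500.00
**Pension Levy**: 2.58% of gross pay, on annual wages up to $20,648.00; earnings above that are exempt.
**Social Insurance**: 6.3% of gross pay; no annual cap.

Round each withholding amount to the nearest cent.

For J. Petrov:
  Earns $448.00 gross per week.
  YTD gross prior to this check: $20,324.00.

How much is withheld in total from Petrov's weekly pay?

$50.69

Territorial Income Tax: taxable = $448.00
  3.15% × $448.00 = $14.11
Pension Levy: cap $20,648.00 − YTD $20,324.00 = $324.00 subject; 2.58% × $324.00 = $8.36
Social Insurance: 6.3% × $448.00 = $28.22
Total: $14.11 + $8.36 + $28.22 = $50.69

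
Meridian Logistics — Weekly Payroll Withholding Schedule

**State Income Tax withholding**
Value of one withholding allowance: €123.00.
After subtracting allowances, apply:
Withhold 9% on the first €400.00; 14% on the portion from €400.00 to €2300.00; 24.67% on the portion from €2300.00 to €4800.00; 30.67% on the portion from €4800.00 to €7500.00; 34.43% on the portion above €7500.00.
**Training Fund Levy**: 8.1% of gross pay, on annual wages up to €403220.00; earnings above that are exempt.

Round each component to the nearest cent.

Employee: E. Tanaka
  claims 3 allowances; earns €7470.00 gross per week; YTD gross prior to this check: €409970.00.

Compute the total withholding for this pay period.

State Income Tax: taxable = €7470.00 − 3×€123.00 = €7101.00
  €918.75 + 30.67% × (€7101.00 − €4800.00) = €918.75 + 30.67% × €2301.00 = €1624.47
Training Fund Levy: YTD €409970.00 ≥ cap €403220.00 → €0.00
Total: €1624.47 + €0.00 = €1624.47

€1624.47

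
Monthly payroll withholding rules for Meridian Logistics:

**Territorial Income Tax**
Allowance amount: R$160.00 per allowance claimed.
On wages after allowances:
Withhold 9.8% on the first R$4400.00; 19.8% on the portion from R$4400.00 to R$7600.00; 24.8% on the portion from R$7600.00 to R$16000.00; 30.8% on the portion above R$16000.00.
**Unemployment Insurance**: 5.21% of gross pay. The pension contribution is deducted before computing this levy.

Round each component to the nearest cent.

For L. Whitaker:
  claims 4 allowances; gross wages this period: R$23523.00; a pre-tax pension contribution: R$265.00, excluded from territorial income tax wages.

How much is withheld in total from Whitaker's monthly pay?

R$6398.08

Territorial Income Tax: taxable = R$23523.00 − R$265.00 − 4×R$160.00 = R$22618.00
  R$3148.00 + 30.8% × (R$22618.00 − R$16000.00) = R$3148.00 + 30.8% × R$6618.00 = R$5186.34
Unemployment Insurance: 5.21% × R$23258.00 = R$1211.74
Total: R$5186.34 + R$1211.74 = R$6398.08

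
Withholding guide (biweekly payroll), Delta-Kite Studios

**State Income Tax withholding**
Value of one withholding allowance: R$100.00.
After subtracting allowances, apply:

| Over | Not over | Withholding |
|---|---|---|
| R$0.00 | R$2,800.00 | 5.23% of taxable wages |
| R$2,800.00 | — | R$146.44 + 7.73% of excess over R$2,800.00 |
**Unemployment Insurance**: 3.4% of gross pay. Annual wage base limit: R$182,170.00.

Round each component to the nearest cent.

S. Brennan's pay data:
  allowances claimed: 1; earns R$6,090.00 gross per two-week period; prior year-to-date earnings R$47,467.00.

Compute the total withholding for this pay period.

R$600.09

State Income Tax: taxable = R$6,090.00 − 1×R$100.00 = R$5,990.00
  R$146.44 + 7.73% × (R$5,990.00 − R$2,800.00) = R$146.44 + 7.73% × R$3,190.00 = R$393.03
Unemployment Insurance: 3.4% × R$6,090.00 = R$207.06
Total: R$393.03 + R$207.06 = R$600.09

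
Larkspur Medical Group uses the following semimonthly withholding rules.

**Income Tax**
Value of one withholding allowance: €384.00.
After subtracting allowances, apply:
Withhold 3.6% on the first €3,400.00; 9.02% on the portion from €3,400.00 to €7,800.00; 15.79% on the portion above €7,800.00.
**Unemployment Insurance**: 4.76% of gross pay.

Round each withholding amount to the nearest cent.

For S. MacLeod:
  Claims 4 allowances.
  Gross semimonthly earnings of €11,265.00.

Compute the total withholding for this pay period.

€1,360.08

Income Tax: taxable = €11,265.00 − 4×€384.00 = €9,729.00
  €519.28 + 15.79% × (€9,729.00 − €7,800.00) = €519.28 + 15.79% × €1,929.00 = €823.87
Unemployment Insurance: 4.76% × €11,265.00 = €536.21
Total: €823.87 + €536.21 = €1,360.08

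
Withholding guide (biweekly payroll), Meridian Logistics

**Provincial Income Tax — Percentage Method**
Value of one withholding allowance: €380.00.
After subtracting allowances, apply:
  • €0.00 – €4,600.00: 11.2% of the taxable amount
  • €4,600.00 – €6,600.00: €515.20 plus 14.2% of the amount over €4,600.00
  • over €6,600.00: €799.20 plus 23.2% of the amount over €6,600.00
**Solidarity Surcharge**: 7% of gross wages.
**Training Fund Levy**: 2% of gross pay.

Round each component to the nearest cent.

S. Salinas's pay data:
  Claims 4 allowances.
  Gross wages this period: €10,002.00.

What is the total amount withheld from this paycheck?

Provincial Income Tax: taxable = €10,002.00 − 4×€380.00 = €8,482.00
  €799.20 + 23.2% × (€8,482.00 − €6,600.00) = €799.20 + 23.2% × €1,882.00 = €1,235.82
Solidarity Surcharge: 7% × €10,002.00 = €700.14
Training Fund Levy: 2% × €10,002.00 = €200.04
Total: €1,235.82 + €700.14 + €200.04 = €2,136.00

€2,136.00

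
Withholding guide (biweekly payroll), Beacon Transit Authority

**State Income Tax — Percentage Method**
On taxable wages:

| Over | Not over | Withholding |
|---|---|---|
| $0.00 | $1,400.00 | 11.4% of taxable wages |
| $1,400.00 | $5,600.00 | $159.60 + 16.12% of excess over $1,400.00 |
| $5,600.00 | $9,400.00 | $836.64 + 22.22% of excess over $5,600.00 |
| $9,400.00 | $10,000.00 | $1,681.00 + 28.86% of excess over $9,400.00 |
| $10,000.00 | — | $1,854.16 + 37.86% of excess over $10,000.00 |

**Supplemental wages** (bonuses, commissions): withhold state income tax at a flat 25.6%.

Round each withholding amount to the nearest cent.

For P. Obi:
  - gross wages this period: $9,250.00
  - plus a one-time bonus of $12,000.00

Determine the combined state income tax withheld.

$4,719.67

State Income Tax: taxable = $9,250.00
  $836.64 + 22.22% × ($9,250.00 − $5,600.00) = $836.64 + 22.22% × $3,650.00 = $1,647.67
Supplemental (25.6% flat on bonus): 25.6% × $12,000.00 = $3,072.00
Total state income tax: $1,647.67 + $3,072.00 = $4,719.67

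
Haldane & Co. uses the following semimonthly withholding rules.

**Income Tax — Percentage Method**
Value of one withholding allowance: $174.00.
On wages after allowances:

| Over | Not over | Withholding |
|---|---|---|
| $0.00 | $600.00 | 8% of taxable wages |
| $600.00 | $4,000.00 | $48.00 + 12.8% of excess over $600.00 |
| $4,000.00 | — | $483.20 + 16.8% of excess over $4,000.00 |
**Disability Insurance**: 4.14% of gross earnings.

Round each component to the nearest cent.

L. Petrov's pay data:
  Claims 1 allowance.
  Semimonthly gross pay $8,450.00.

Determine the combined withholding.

Income Tax: taxable = $8,450.00 − 1×$174.00 = $8,276.00
  $483.20 + 16.8% × ($8,276.00 − $4,000.00) = $483.20 + 16.8% × $4,276.00 = $1,201.57
Disability Insurance: 4.14% × $8,450.00 = $349.83
Total: $1,201.57 + $349.83 = $1,551.40

$1,551.40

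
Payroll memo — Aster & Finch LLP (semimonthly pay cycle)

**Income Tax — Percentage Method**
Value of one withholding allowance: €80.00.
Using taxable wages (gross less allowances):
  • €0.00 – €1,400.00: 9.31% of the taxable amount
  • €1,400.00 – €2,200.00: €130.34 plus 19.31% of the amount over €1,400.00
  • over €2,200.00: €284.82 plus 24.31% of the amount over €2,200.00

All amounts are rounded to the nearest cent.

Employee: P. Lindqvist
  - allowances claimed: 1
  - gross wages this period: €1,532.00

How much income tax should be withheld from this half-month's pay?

Income Tax: taxable = €1,532.00 − 1×€80.00 = €1,452.00
  €130.34 + 19.31% × (€1,452.00 − €1,400.00) = €130.34 + 19.31% × €52.00 = €140.38

€140.38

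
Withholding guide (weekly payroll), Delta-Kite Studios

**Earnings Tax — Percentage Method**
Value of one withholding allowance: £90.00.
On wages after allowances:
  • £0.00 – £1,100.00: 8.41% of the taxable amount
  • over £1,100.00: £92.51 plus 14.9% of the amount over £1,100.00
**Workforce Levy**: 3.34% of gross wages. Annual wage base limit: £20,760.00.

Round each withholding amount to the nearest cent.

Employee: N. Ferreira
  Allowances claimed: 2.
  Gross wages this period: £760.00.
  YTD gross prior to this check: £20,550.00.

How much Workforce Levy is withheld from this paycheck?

Workforce Levy: cap £20,760.00 − YTD £20,550.00 = £210.00 subject; 3.34% × £210.00 = £7.01

£7.01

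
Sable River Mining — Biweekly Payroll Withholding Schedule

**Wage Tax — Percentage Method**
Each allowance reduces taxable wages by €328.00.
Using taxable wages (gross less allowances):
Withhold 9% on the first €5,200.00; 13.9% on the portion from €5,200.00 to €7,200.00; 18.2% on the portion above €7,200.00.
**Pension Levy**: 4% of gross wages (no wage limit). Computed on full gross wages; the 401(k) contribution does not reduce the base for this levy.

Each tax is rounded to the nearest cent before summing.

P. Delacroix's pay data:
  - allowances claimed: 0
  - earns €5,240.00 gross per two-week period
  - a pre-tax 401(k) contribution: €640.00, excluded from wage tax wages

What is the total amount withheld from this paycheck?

€623.60

Wage Tax: taxable = €5,240.00 − €640.00 = €4,600.00
  9% × €4,600.00 = €414.00
Pension Levy: 4% × €5,240.00 = €209.60
Total: €414.00 + €209.60 = €623.60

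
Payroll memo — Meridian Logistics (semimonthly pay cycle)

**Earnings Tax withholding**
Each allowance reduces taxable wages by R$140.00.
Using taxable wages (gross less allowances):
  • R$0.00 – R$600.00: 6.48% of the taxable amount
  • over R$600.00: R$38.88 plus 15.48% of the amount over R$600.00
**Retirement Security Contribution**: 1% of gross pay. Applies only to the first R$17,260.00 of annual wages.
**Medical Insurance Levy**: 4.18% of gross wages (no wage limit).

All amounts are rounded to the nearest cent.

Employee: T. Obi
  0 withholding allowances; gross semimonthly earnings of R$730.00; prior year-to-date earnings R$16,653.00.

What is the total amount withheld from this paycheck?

R$95.58

Earnings Tax: taxable = R$730.00
  R$38.88 + 15.48% × (R$730.00 − R$600.00) = R$38.88 + 15.48% × R$130.00 = R$59.00
Retirement Security Contribution: cap R$17,260.00 − YTD R$16,653.00 = R$607.00 subject; 1% × R$607.00 = R$6.07
Medical Insurance Levy: 4.18% × R$730.00 = R$30.51
Total: R$59.00 + R$6.07 + R$30.51 = R$95.58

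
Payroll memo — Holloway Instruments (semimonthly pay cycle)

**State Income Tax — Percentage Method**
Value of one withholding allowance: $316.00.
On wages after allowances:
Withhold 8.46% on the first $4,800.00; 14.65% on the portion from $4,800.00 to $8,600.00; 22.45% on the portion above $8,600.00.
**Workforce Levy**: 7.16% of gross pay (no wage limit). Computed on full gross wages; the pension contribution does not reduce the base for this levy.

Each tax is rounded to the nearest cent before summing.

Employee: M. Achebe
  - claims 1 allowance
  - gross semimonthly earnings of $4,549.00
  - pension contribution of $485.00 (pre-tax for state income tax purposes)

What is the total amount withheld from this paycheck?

State Income Tax: taxable = $4,549.00 − $485.00 − 1×$316.00 = $3,748.00
  8.46% × $3,748.00 = $317.08
Workforce Levy: 7.16% × $4,549.00 = $325.71
Total: $317.08 + $325.71 = $642.79

$642.79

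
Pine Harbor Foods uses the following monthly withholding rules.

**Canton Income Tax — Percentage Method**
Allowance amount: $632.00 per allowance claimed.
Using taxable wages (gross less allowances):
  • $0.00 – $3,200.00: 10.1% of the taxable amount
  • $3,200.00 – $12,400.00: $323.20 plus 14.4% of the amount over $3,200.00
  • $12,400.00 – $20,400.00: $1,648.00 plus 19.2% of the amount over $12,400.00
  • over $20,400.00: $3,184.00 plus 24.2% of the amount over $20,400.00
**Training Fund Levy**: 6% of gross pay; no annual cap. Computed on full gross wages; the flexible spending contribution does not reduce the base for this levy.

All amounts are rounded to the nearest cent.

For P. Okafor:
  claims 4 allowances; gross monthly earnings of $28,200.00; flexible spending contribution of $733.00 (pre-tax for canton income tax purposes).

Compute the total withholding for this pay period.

Canton Income Tax: taxable = $28,200.00 − $733.00 − 4×$632.00 = $24,939.00
  $3,184.00 + 24.2% × ($24,939.00 − $20,400.00) = $3,184.00 + 24.2% × $4,539.00 = $4,282.44
Training Fund Levy: 6% × $28,200.00 = $1,692.00
Total: $4,282.44 + $1,692.00 = $5,974.44

$5,974.44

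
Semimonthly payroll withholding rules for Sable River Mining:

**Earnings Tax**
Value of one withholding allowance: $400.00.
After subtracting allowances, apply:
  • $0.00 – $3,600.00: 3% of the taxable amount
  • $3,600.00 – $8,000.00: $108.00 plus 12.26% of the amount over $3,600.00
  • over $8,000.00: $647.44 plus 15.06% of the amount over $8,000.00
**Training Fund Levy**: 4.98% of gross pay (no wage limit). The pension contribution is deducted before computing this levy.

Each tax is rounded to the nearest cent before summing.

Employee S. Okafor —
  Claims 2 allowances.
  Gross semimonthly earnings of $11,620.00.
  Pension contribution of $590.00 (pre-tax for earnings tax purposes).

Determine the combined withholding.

Earnings Tax: taxable = $11,620.00 − $590.00 − 2×$400.00 = $10,230.00
  $647.44 + 15.06% × ($10,230.00 − $8,000.00) = $647.44 + 15.06% × $2,230.00 = $983.28
Training Fund Levy: 4.98% × $11,030.00 = $549.29
Total: $983.28 + $549.29 = $1,532.57

$1,532.57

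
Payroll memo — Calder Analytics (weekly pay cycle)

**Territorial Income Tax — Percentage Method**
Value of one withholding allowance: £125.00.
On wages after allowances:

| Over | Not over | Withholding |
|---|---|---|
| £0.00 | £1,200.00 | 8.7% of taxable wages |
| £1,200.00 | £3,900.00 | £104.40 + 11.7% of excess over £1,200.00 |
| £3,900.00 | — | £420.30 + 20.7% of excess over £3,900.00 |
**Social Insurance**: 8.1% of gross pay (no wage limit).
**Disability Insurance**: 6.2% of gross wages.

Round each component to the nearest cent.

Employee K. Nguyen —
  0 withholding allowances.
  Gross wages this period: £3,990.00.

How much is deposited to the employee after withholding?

Territorial Income Tax: taxable = £3,990.00
  £420.30 + 20.7% × (£3,990.00 − £3,900.00) = £420.30 + 20.7% × £90.00 = £438.93
Social Insurance: 8.1% × £3,990.00 = £323.19
Disability Insurance: 6.2% × £3,990.00 = £247.38
Total withheld: £438.93 + £323.19 + £247.38 = £1,009.50
Net pay: £3,990.00 − £1,009.50 = £2,980.50

£2,980.50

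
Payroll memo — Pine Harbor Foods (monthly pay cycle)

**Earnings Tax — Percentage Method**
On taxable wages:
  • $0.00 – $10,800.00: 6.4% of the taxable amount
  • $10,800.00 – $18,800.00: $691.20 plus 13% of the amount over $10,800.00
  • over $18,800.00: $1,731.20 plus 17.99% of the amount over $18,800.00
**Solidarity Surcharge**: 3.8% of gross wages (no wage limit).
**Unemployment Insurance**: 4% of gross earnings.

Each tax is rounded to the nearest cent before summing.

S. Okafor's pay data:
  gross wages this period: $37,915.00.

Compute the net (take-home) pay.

$29,787.64

Earnings Tax: taxable = $37,915.00
  $1,731.20 + 17.99% × ($37,915.00 − $18,800.00) = $1,731.20 + 17.99% × $19,115.00 = $5,169.99
Solidarity Surcharge: 3.8% × $37,915.00 = $1,440.77
Unemployment Insurance: 4% × $37,915.00 = $1,516.60
Total withheld: $5,169.99 + $1,440.77 + $1,516.60 = $8,127.36
Net pay: $37,915.00 − $8,127.36 = $29,787.64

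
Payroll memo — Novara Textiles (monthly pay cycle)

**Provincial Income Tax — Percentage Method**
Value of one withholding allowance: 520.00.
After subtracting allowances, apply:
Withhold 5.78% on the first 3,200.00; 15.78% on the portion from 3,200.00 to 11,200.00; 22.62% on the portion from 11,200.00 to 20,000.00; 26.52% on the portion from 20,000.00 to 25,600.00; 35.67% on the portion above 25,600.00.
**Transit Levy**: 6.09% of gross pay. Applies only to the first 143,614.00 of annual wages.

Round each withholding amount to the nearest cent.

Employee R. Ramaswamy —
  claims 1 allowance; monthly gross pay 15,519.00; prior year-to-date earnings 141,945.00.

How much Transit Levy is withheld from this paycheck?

101.64

Transit Levy: cap 143,614.00 − YTD 141,945.00 = 1,669.00 subject; 6.09% × 1,669.00 = 101.64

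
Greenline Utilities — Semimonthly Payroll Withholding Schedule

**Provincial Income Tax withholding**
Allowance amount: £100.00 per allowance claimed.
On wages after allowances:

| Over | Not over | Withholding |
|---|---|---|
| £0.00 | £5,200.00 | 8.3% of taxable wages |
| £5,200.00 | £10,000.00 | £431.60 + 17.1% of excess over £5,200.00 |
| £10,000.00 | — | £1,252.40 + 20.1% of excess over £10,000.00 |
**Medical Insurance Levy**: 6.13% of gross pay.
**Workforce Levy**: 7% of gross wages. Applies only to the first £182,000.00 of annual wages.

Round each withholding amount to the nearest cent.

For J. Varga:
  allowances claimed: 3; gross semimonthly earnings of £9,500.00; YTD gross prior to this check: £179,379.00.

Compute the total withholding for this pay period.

£1,881.42

Provincial Income Tax: taxable = £9,500.00 − 3×£100.00 = £9,200.00
  £431.60 + 17.1% × (£9,200.00 − £5,200.00) = £431.60 + 17.1% × £4,000.00 = £1,115.60
Medical Insurance Levy: 6.13% × £9,500.00 = £582.35
Workforce Levy: cap £182,000.00 − YTD £179,379.00 = £2,621.00 subject; 7% × £2,621.00 = £183.47
Total: £1,115.60 + £582.35 + £183.47 = £1,881.42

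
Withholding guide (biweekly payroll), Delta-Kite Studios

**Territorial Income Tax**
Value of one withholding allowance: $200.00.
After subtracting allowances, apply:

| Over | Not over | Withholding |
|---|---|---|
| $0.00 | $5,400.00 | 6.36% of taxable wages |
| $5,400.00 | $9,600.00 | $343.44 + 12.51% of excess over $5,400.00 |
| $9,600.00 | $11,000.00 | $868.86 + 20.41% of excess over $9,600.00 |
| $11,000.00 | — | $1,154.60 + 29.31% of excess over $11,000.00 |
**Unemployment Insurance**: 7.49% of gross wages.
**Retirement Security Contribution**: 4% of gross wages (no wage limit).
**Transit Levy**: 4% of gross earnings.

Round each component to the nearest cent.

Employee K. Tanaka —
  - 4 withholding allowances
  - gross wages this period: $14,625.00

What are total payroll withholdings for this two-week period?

Territorial Income Tax: taxable = $14,625.00 − 4×$200.00 = $13,825.00
  $1,154.60 + 29.31% × ($13,825.00 − $11,000.00) = $1,154.60 + 29.31% × $2,825.00 = $1,982.61
Unemployment Insurance: 7.49% × $14,625.00 = $1,095.41
Retirement Security Contribution: 4% × $14,625.00 = $585.00
Transit Levy: 4% × $14,625.00 = $585.00
Total: $1,982.61 + $1,095.41 + $585.00 + $585.00 = $4,248.02

$4,248.02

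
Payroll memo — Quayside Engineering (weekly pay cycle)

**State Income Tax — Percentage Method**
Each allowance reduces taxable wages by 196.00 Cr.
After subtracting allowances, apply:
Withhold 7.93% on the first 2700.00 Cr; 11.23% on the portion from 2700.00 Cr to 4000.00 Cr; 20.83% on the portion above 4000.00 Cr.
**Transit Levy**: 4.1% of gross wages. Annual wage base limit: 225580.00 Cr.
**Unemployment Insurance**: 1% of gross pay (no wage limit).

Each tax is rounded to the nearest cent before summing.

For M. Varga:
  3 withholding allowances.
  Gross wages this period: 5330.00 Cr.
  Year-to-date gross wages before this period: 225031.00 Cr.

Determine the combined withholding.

State Income Tax: taxable = 5330.00 Cr − 3×196.00 Cr = 4742.00 Cr
  360.10 Cr + 20.83% × (4742.00 Cr − 4000.00 Cr) = 360.10 Cr + 20.83% × 742.00 Cr = 514.66 Cr
Transit Levy: cap 225580.00 Cr − YTD 225031.00 Cr = 549.00 Cr subject; 4.1% × 549.00 Cr = 22.51 Cr
Unemployment Insurance: 1% × 5330.00 Cr = 53.30 Cr
Total: 514.66 Cr + 22.51 Cr + 53.30 Cr = 590.47 Cr

590.47 Cr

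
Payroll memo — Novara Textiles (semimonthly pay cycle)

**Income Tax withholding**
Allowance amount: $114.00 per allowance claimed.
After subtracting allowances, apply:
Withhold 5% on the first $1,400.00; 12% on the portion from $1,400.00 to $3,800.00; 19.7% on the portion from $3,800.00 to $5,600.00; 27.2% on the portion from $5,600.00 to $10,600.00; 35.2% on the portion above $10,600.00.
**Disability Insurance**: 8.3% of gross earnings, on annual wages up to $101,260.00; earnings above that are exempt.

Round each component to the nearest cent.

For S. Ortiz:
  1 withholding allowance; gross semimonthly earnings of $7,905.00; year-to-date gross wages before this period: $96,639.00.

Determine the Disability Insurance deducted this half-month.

$383.54

Disability Insurance: cap $101,260.00 − YTD $96,639.00 = $4,621.00 subject; 8.3% × $4,621.00 = $383.54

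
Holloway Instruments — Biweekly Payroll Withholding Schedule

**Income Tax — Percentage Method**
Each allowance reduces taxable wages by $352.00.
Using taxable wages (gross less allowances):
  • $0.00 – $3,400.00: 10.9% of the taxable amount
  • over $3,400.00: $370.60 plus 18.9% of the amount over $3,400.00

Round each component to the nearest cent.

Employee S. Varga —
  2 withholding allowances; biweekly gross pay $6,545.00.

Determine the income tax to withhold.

$831.95

Income Tax: taxable = $6,545.00 − 2×$352.00 = $5,841.00
  $370.60 + 18.9% × ($5,841.00 − $3,400.00) = $370.60 + 18.9% × $2,441.00 = $831.95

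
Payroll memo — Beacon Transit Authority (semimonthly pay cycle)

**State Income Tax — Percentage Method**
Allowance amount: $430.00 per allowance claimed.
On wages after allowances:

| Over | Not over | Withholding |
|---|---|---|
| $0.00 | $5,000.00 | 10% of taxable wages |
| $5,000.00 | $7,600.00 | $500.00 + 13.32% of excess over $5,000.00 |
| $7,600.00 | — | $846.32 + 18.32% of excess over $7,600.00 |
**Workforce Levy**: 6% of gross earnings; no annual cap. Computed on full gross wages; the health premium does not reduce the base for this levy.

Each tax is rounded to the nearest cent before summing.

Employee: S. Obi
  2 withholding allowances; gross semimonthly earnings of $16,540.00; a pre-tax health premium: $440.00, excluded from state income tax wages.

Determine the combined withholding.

State Income Tax: taxable = $16,540.00 − $440.00 − 2×$430.00 = $15,240.00
  $846.32 + 18.32% × ($15,240.00 − $7,600.00) = $846.32 + 18.32% × $7,640.00 = $2,245.97
Workforce Levy: 6% × $16,540.00 = $992.40
Total: $2,245.97 + $992.40 = $3,238.37

$3,238.37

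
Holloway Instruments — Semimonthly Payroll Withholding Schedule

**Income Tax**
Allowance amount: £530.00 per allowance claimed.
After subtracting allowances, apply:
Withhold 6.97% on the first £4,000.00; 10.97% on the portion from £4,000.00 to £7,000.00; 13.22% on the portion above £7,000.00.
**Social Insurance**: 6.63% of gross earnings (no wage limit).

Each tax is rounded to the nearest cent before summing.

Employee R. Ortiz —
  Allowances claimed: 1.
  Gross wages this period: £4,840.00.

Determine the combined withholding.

Income Tax: taxable = £4,840.00 − 1×£530.00 = £4,310.00
  £278.80 + 10.97% × (£4,310.00 − £4,000.00) = £278.80 + 10.97% × £310.00 = £312.81
Social Insurance: 6.63% × £4,840.00 = £320.89
Total: £312.81 + £320.89 = £633.70

£633.70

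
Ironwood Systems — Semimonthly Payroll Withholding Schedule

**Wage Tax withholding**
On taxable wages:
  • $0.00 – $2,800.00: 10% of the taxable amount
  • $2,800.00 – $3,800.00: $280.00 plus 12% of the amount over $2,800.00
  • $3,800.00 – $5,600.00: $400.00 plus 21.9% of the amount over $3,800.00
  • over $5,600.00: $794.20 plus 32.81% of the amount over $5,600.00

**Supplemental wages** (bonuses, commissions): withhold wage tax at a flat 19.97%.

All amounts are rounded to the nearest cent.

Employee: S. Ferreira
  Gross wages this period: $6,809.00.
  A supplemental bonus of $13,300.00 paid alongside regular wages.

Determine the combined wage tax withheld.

Wage Tax: taxable = $6,809.00
  $794.20 + 32.81% × ($6,809.00 − $5,600.00) = $794.20 + 32.81% × $1,209.00 = $1,190.87
Supplemental (19.97% flat on bonus): 19.97% × $13,300.00 = $2,656.01
Total wage tax: $1,190.87 + $2,656.01 = $3,846.88

$3,846.88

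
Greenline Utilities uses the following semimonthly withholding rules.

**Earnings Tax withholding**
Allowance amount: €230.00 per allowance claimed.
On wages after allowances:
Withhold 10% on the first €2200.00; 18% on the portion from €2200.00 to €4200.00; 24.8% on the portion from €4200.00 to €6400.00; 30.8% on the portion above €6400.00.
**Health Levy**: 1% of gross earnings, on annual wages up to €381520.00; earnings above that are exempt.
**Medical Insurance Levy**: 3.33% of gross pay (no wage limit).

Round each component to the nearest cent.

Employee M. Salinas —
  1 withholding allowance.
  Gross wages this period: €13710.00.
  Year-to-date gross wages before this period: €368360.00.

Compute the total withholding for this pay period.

Earnings Tax: taxable = €13710.00 − 1×€230.00 = €13480.00
  €1125.60 + 30.8% × (€13480.00 − €6400.00) = €1125.60 + 30.8% × €7080.00 = €3306.24
Health Levy: cap €381520.00 − YTD €368360.00 = €13160.00 subject; 1% × €13160.00 = €131.60
Medical Insurance Levy: 3.33% × €13710.00 = €456.54
Total: €3306.24 + €131.60 + €456.54 = €3894.38

€3894.38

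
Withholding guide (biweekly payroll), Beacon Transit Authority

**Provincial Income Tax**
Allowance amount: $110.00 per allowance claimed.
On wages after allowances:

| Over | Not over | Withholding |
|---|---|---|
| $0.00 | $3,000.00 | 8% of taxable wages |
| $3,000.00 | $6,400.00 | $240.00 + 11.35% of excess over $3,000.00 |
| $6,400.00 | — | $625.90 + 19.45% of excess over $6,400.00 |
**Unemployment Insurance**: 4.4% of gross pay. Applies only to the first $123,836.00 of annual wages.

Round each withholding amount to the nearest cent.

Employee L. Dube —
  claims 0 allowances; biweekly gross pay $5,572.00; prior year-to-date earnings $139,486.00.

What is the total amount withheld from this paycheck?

$531.92

Provincial Income Tax: taxable = $5,572.00
  $240.00 + 11.35% × ($5,572.00 − $3,000.00) = $240.00 + 11.35% × $2,572.00 = $531.92
Unemployment Insurance: YTD $139,486.00 ≥ cap $123,836.00 → $0.00
Total: $531.92 + $0.00 = $531.92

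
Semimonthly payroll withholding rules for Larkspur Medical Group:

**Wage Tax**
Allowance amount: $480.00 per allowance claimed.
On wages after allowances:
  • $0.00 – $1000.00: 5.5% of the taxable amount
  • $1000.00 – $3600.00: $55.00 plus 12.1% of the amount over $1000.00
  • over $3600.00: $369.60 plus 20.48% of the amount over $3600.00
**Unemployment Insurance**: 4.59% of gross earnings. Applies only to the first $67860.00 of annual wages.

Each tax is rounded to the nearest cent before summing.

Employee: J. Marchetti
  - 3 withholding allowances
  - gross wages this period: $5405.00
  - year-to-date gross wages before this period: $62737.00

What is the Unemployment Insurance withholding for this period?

$235.15

Unemployment Insurance: cap $67860.00 − YTD $62737.00 = $5123.00 subject; 4.59% × $5123.00 = $235.15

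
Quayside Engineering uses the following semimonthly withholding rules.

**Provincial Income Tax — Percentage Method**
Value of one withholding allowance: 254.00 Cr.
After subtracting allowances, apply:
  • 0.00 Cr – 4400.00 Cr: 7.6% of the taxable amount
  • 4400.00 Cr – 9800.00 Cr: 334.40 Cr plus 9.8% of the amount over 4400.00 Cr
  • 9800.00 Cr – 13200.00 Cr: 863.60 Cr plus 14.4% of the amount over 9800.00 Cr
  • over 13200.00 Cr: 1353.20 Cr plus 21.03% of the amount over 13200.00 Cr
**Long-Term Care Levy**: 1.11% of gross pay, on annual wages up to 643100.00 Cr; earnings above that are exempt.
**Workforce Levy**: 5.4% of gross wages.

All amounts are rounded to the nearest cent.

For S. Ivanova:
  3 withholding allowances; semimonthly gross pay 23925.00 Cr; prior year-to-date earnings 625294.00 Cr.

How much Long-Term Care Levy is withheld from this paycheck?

197.65 Cr

Long-Term Care Levy: cap 643100.00 Cr − YTD 625294.00 Cr = 17806.00 Cr subject; 1.11% × 17806.00 Cr = 197.65 Cr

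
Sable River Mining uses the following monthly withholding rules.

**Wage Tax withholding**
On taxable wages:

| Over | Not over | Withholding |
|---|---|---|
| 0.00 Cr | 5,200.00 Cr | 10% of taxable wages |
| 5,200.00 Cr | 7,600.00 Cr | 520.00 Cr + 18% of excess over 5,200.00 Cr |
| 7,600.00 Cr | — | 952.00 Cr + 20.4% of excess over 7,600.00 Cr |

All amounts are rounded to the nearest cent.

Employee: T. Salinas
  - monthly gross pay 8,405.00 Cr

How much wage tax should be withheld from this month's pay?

1,116.22 Cr

Wage Tax: taxable = 8,405.00 Cr
  952.00 Cr + 20.4% × (8,405.00 Cr − 7,600.00 Cr) = 952.00 Cr + 20.4% × 805.00 Cr = 1,116.22 Cr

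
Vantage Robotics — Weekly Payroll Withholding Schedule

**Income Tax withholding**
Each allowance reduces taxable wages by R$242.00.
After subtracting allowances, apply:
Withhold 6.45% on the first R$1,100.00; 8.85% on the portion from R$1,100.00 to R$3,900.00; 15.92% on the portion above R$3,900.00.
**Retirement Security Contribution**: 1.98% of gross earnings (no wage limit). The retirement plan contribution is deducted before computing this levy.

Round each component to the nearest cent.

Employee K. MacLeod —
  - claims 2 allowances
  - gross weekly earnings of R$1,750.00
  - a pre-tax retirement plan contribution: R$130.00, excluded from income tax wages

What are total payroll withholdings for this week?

R$106.22

Income Tax: taxable = R$1,750.00 − R$130.00 − 2×R$242.00 = R$1,136.00
  R$70.95 + 8.85% × (R$1,136.00 − R$1,100.00) = R$70.95 + 8.85% × R$36.00 = R$74.14
Retirement Security Contribution: 1.98% × R$1,620.00 = R$32.08
Total: R$74.14 + R$32.08 = R$106.22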